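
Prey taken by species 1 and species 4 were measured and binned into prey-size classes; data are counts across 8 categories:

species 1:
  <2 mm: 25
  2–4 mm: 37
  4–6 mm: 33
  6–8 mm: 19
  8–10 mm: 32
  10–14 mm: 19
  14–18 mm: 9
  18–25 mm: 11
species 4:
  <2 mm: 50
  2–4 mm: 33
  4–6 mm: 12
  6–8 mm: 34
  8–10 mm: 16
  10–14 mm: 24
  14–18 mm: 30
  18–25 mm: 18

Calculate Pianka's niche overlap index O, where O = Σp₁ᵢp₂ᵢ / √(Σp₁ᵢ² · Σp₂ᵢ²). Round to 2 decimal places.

Proportions for species 1 (n=185): 25/185=0.1351, 37/185=0.2000, 33/185=0.1784, 19/185=0.1027, 32/185=0.1730, 19/185=0.1027, 9/185=0.0486, 11/185=0.0595
Proportions for species 4 (n=217): 50/217=0.2304, 33/217=0.1521, 12/217=0.0553, 34/217=0.1567, 16/217=0.0737, 24/217=0.1106, 30/217=0.1382, 18/217=0.0829
Σ p₁ᵢp₂ᵢ = 0.031127 + 0.030420 + 0.009866 + 0.016093 + 0.012750 + 0.011359 + 0.006717 + 0.004933 = 0.123265
Σp_1ᵢ² = 0.1351² + 0.2000² + 0.1784² + 0.1027² + 0.1730² + 0.1027² + 0.0486² + 0.0595² = 0.018252 + 0.040000 + 0.031827 + 0.010547 + 0.029929 + 0.010547 + 0.002362 + 0.003540 = 0.147004
Σp_2ᵢ² = 0.2304² + 0.1521² + 0.0553² + 0.1567² + 0.0737² + 0.1106² + 0.1382² + 0.0829² = 0.053084 + 0.023134 + 0.003058 + 0.024555 + 0.005432 + 0.012232 + 0.019099 + 0.006872 = 0.147466
O = 0.123265 / √(0.147004 × 0.147466) = 0.123265 / 0.1472348 = 0.8372

0.84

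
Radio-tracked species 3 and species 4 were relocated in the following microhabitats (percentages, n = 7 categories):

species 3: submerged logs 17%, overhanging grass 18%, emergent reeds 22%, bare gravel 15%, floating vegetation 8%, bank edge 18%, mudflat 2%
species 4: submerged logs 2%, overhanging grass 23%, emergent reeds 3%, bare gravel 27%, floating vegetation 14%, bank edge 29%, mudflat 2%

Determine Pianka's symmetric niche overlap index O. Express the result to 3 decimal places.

0.782

Convert percentages to proportions (divide by 100).
Σ p₁ᵢp₂ᵢ = 0.0034 + 0.0414 + 0.0066 + 0.0405 + 0.0112 + 0.0522 + 0.0004 = 0.1557
Σp_1ᵢ² = 0.17² + 0.18² + 0.22² + 0.15² + 0.08² + 0.18² + 0.02² = 0.0289 + 0.0324 + 0.0484 + 0.0225 + 0.0064 + 0.0324 + 0.0004 = 0.1714
Σp_2ᵢ² = 0.02² + 0.23² + 0.03² + 0.27² + 0.14² + 0.29² + 0.02² = 0.0004 + 0.0529 + 0.0009 + 0.0729 + 0.0196 + 0.0841 + 0.0004 = 0.2312
O = 0.1557 / √(0.1714 × 0.2312) = 0.1557 / 0.199067 = 0.78215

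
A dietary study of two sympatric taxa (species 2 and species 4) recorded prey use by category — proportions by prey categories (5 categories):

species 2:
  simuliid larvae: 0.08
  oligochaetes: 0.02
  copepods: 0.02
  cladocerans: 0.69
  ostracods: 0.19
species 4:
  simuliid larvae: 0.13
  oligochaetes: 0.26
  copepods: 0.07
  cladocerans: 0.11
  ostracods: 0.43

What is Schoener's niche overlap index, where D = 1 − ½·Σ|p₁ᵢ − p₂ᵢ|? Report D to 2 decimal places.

Σ|p₁ᵢ − p₂ᵢ| = 0.05 + 0.24 + 0.05 + 0.58 + 0.24 = 1.16
D = 1 − ½ × 1.16 = 1 − 0.580 = 0.4200

0.42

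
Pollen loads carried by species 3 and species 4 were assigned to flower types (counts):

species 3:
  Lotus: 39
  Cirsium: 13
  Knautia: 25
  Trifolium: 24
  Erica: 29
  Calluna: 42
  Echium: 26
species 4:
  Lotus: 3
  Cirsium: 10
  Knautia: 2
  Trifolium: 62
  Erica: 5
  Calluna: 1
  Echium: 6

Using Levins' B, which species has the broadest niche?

Proportions for species 3 (n=198): 39/198=0.1970, 13/198=0.0657, 25/198=0.1263, 24/198=0.1212, 29/198=0.1465, 42/198=0.2121, 26/198=0.1313
Proportions for species 4 (n=89): 3/89=0.0337, 10/89=0.1124, 2/89=0.0225, 62/89=0.6966, 5/89=0.0562, 1/89=0.0112, 6/89=0.0674
Σp_3ᵢ² = 0.1970² + 0.0657² + 0.1263² + 0.1212² + 0.1465² + 0.2121² + 0.1313² = 0.038809 + 0.004316 + 0.015952 + 0.014689 + 0.021462 + 0.044986 + 0.017240 = 0.157454
B_3 = 1 / 0.157454 = 6.3511
Σp_4ᵢ² = 0.0337² + 0.1124² + 0.0225² + 0.6966² + 0.0562² + 0.0112² + 0.0674² = 0.001136 + 0.012634 + 0.000506 + 0.485252 + 0.003158 + 0.000125 + 0.004543 = 0.507354
B_4 = 1 / 0.507354 = 1.9710
Highest B → broadest niche (most generalist): species 3 (B = 6.35).

species 3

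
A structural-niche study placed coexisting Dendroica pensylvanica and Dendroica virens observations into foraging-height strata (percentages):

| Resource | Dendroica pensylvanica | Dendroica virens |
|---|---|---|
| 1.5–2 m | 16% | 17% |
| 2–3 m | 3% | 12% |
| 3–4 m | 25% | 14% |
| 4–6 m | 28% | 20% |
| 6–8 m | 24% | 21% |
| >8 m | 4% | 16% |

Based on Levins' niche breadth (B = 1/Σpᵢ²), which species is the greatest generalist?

Dendroica virens

Convert percentages to proportions (divide by 100).
Σp_pensᵢ² = 0.16² + 0.03² + 0.25² + 0.28² + 0.24² + 0.04² = 0.0256 + 0.0009 + 0.0625 + 0.0784 + 0.0576 + 0.0016 = 0.2266
B_pens = 1 / 0.2266 = 4.4131
Σp_vireᵢ² = 0.17² + 0.12² + 0.14² + 0.20² + 0.21² + 0.16² = 0.0289 + 0.0144 + 0.0196 + 0.0400 + 0.0441 + 0.0256 = 0.1726
B_vire = 1 / 0.1726 = 5.7937
Highest B → broadest niche (most generalist): Dendroica virens (B = 5.79).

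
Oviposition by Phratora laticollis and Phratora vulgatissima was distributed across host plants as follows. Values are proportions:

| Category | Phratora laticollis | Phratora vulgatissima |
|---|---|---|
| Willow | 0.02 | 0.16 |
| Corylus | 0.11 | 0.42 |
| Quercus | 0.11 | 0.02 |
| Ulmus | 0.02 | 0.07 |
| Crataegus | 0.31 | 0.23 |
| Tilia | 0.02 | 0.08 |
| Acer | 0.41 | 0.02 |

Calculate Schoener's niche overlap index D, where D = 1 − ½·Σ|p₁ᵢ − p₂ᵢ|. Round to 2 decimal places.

0.44

Σ|p₁ᵢ − p₂ᵢ| = 0.14 + 0.31 + 0.09 + 0.05 + 0.08 + 0.06 + 0.39 = 1.12
D = 1 − ½ × 1.12 = 1 − 0.560 = 0.4400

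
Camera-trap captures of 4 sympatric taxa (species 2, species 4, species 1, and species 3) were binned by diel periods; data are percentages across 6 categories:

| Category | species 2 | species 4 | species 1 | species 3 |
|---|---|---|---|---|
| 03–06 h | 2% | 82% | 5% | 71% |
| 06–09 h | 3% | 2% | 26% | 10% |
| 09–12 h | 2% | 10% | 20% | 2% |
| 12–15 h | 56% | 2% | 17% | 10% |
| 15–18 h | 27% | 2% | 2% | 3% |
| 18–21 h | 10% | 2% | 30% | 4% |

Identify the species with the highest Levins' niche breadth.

species 1

Convert percentages to proportions (divide by 100).
Σp_2ᵢ² = 0.02² + 0.03² + 0.02² + 0.56² + 0.27² + 0.10² = 0.0004 + 0.0009 + 0.0004 + 0.3136 + 0.0729 + 0.0100 = 0.3982
B_2 = 1 / 0.3982 = 2.5113
Σp_4ᵢ² = 0.82² + 0.02² + 0.10² + 0.02² + 0.02² + 0.02² = 0.6724 + 0.0004 + 0.0100 + 0.0004 + 0.0004 + 0.0004 = 0.6840
B_4 = 1 / 0.6840 = 1.4620
Σp_1ᵢ² = 0.05² + 0.26² + 0.20² + 0.17² + 0.02² + 0.30² = 0.0025 + 0.0676 + 0.0400 + 0.0289 + 0.0004 + 0.0900 = 0.2294
B_1 = 1 / 0.2294 = 4.3592
Σp_3ᵢ² = 0.71² + 0.10² + 0.02² + 0.10² + 0.03² + 0.04² = 0.5041 + 0.0100 + 0.0004 + 0.0100 + 0.0009 + 0.0016 = 0.5270
B_3 = 1 / 0.5270 = 1.8975
Highest B → broadest niche (most generalist): species 1 (B = 4.36).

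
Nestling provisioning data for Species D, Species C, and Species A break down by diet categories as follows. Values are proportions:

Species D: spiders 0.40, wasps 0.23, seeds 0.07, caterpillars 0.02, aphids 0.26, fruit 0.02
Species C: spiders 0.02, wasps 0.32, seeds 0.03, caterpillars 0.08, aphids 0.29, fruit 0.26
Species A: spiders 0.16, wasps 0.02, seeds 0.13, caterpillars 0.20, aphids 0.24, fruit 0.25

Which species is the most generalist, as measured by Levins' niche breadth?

Σp_Dᵢ² = 0.40² + 0.23² + 0.07² + 0.02² + 0.26² + 0.02² = 0.1600 + 0.0529 + 0.0049 + 0.0004 + 0.0676 + 0.0004 = 0.2862
B_D = 1 / 0.2862 = 3.4941
Σp_Cᵢ² = 0.02² + 0.32² + 0.03² + 0.08² + 0.29² + 0.26² = 0.0004 + 0.1024 + 0.0009 + 0.0064 + 0.0841 + 0.0676 = 0.2618
B_C = 1 / 0.2618 = 3.8197
Σp_Aᵢ² = 0.16² + 0.02² + 0.13² + 0.20² + 0.24² + 0.25² = 0.0256 + 0.0004 + 0.0169 + 0.0400 + 0.0576 + 0.0625 = 0.2030
B_A = 1 / 0.2030 = 4.9261
Highest B → broadest niche (most generalist): Species A (B = 4.93).

Species A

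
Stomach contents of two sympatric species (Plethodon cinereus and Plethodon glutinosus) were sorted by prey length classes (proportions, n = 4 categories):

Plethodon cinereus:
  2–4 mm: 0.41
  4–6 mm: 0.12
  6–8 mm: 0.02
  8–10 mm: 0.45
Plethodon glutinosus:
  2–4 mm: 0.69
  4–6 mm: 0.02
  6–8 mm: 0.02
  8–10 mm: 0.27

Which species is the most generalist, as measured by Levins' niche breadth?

Σp_cineᵢ² = 0.41² + 0.12² + 0.02² + 0.45² = 0.1681 + 0.0144 + 0.0004 + 0.2025 = 0.3854
B_cine = 1 / 0.3854 = 2.5947
Σp_glutᵢ² = 0.69² + 0.02² + 0.02² + 0.27² = 0.4761 + 0.0004 + 0.0004 + 0.0729 = 0.5498
B_glut = 1 / 0.5498 = 1.8188
Highest B → broadest niche (most generalist): Plethodon cinereus (B = 2.59).

Plethodon cinereus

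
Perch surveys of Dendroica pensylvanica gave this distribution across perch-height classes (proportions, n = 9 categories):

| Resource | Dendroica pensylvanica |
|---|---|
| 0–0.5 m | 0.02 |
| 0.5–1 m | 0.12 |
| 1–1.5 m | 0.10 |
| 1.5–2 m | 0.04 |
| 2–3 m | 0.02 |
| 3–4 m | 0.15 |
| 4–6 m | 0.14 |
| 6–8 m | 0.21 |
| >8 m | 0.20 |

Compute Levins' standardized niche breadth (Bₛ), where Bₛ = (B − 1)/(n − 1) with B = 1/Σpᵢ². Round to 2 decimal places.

Σpᵢ² = 0.02² + 0.12² + 0.10² + 0.04² + 0.02² + 0.15² + 0.14² + 0.21² + 0.20² = 0.0004 + 0.0144 + 0.0100 + 0.0016 + 0.0004 + 0.0225 + 0.0196 + 0.0441 + 0.0400 = 0.1530
B = 1 / 0.1530 = 6.5359
Bₛ = (B − 1)/(n − 1) = (6.5359 − 1)/(9 − 1) = 5.5359/8 = 0.6920

0.69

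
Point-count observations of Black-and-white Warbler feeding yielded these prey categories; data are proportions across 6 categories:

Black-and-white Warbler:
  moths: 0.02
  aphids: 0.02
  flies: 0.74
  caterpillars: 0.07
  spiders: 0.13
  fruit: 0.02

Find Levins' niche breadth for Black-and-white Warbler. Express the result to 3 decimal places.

1.753

Σpᵢ² = 0.02² + 0.02² + 0.74² + 0.07² + 0.13² + 0.02² = 0.0004 + 0.0004 + 0.5476 + 0.0049 + 0.0169 + 0.0004 = 0.5706
B = 1 / 0.5706 = 1.75254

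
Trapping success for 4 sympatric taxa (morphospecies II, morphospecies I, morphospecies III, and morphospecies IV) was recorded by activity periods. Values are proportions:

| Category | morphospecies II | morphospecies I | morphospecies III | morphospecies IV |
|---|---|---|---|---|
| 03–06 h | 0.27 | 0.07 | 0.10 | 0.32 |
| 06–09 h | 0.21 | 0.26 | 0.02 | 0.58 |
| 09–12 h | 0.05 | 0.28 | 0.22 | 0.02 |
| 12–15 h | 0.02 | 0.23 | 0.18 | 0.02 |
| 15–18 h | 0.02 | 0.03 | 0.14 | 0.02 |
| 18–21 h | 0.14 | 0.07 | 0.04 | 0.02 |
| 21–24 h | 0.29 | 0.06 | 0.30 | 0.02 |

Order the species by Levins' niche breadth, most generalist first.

Σp_IIᵢ² = 0.27² + 0.21² + 0.05² + 0.02² + 0.02² + 0.14² + 0.29² = 0.0729 + 0.0441 + 0.0025 + 0.0004 + 0.0004 + 0.0196 + 0.0841 = 0.2240
B_II = 1 / 0.2240 = 4.4643
Σp_Iᵢ² = 0.07² + 0.26² + 0.28² + 0.23² + 0.03² + 0.07² + 0.06² = 0.0049 + 0.0676 + 0.0784 + 0.0529 + 0.0009 + 0.0049 + 0.0036 = 0.2132
B_I = 1 / 0.2132 = 4.6904
Σp_IIIᵢ² = 0.10² + 0.02² + 0.22² + 0.18² + 0.14² + 0.04² + 0.30² = 0.0100 + 0.0004 + 0.0484 + 0.0324 + 0.0196 + 0.0016 + 0.0900 = 0.2024
B_III = 1 / 0.2024 = 4.9407
Σp_IVᵢ² = 0.32² + 0.58² + 0.02² + 0.02² + 0.02² + 0.02² + 0.02² = 0.1024 + 0.3364 + 0.0004 + 0.0004 + 0.0004 + 0.0004 + 0.0004 = 0.4408
B_IV = 1 / 0.4408 = 2.2686
Ranking by B (broadest → narrowest): morphospecies III (4.94) > morphospecies I (4.69) > morphospecies II (4.46) > morphospecies IV (2.27)

morphospecies III > morphospecies I > morphospecies II > morphospecies IV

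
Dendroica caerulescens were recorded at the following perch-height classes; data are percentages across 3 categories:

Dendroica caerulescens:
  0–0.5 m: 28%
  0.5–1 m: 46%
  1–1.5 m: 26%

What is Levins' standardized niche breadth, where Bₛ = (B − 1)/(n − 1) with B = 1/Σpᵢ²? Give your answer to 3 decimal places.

Convert percentages to proportions (divide by 100).
Σpᵢ² = 0.28² + 0.46² + 0.26² = 0.0784 + 0.2116 + 0.0676 = 0.3576
B = 1 / 0.3576 = 2.79642
Bₛ = (B − 1)/(n − 1) = (2.79642 − 1)/(3 − 1) = 1.79642/2 = 0.89821

0.898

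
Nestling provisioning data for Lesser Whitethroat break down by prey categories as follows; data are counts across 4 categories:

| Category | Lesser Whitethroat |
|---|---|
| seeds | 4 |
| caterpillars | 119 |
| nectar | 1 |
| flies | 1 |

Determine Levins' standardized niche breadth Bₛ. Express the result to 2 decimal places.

0.03

Proportions for Lesser Whitethroat (n=125): 4/125=0.0320, 119/125=0.9520, 1/125=0.0080, 1/125=0.0080
Σpᵢ² = 0.0320² + 0.9520² + 0.0080² + 0.0080² = 0.001024 + 0.906304 + 0.000064 + 0.000064 = 0.907456
B = 1 / 0.907456 = 1.1020
Bₛ = (B − 1)/(n − 1) = (1.1020 − 1)/(4 − 1) = 0.1020/3 = 0.0340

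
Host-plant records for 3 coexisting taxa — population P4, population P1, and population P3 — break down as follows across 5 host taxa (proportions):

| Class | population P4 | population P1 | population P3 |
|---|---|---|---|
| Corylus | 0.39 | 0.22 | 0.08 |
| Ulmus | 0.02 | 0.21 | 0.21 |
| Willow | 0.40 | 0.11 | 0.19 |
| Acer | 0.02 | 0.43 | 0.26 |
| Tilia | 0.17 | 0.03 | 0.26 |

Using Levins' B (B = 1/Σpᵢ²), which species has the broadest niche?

Σp_P4ᵢ² = 0.39² + 0.02² + 0.40² + 0.02² + 0.17² = 0.1521 + 0.0004 + 0.1600 + 0.0004 + 0.0289 = 0.3418
B_P4 = 1 / 0.3418 = 2.9257
Σp_P1ᵢ² = 0.22² + 0.21² + 0.11² + 0.43² + 0.03² = 0.0484 + 0.0441 + 0.0121 + 0.1849 + 0.0009 = 0.2904
B_P1 = 1 / 0.2904 = 3.4435
Σp_P3ᵢ² = 0.08² + 0.21² + 0.19² + 0.26² + 0.26² = 0.0064 + 0.0441 + 0.0361 + 0.0676 + 0.0676 = 0.2218
B_P3 = 1 / 0.2218 = 4.5086
Highest B → broadest niche (most generalist): population P3 (B = 4.51).

population P3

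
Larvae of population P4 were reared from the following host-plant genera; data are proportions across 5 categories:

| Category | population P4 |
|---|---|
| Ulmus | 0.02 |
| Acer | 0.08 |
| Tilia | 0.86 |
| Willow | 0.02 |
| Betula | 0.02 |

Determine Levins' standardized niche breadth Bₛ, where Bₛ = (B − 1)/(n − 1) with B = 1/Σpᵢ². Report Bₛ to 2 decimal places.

Σpᵢ² = 0.02² + 0.08² + 0.86² + 0.02² + 0.02² = 0.0004 + 0.0064 + 0.7396 + 0.0004 + 0.0004 = 0.7472
B = 1 / 0.7472 = 1.3383
Bₛ = (B − 1)/(n − 1) = (1.3383 − 1)/(5 − 1) = 0.3383/4 = 0.0846

0.08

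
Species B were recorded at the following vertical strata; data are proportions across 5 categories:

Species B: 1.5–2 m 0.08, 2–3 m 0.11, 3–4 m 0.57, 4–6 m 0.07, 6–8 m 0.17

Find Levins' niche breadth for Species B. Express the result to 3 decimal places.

Σpᵢ² = 0.08² + 0.11² + 0.57² + 0.07² + 0.17² = 0.0064 + 0.0121 + 0.3249 + 0.0049 + 0.0289 = 0.3772
B = 1 / 0.3772 = 2.65111

2.651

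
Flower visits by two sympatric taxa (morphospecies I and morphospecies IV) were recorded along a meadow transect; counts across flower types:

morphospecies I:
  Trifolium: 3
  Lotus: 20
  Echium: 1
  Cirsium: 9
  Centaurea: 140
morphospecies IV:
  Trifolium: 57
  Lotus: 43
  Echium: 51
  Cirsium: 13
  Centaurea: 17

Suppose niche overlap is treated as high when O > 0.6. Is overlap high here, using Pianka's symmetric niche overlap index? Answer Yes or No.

Proportions for morphospecies I (n=173): 3/173=0.0173, 20/173=0.1156, 1/173=0.0058, 9/173=0.0520, 140/173=0.8092
Proportions for morphospecies IV (n=181): 57/181=0.3149, 43/181=0.2376, 51/181=0.2818, 13/181=0.0718, 17/181=0.0939
Σ p₁ᵢp₂ᵢ = 0.005448 + 0.027467 + 0.001634 + 0.003734 + 0.075984 = 0.114267
Σp_1ᵢ² = 0.0173² + 0.1156² + 0.0058² + 0.0520² + 0.8092² = 0.000299 + 0.013363 + 0.000034 + 0.002704 + 0.654805 = 0.671205
Σp_2ᵢ² = 0.3149² + 0.2376² + 0.2818² + 0.0718² + 0.0939² = 0.099162 + 0.056454 + 0.079411 + 0.005155 + 0.008817 = 0.248999
O = 0.114267 / √(0.671205 × 0.248999) = 0.114267 / 0.4088146 = 0.2795
O = 0.2795 < 0.6 → No.

No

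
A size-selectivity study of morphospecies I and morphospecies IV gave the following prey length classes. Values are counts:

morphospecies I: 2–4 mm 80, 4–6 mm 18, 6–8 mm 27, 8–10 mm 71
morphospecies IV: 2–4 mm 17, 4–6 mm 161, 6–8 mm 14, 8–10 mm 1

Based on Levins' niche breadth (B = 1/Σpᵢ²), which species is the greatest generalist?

morphospecies I

Proportions for morphospecies I (n=196): 80/196=0.4082, 18/196=0.0918, 27/196=0.1378, 71/196=0.3622
Proportions for morphospecies IV (n=193): 17/193=0.0881, 161/193=0.8342, 14/193=0.0725, 1/193=0.0052
Σp_Iᵢ² = 0.4082² + 0.0918² + 0.1378² + 0.3622² = 0.166627 + 0.008427 + 0.018989 + 0.131189 = 0.325232
B_I = 1 / 0.325232 = 3.0747
Σp_IVᵢ² = 0.0881² + 0.8342² + 0.0725² + 0.0052² = 0.007762 + 0.695890 + 0.005256 + 0.000027 = 0.708935
B_IV = 1 / 0.708935 = 1.4106
Highest B → broadest niche (most generalist): morphospecies I (B = 3.07).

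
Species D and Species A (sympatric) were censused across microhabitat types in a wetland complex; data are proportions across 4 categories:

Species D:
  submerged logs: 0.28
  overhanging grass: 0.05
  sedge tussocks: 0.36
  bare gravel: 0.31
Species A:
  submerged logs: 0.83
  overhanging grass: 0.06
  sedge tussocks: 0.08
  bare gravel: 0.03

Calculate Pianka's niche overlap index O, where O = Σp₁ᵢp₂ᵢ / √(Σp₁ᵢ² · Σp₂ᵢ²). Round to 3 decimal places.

Σ p₁ᵢp₂ᵢ = 0.2324 + 0.0030 + 0.0288 + 0.0093 = 0.2735
Σp_1ᵢ² = 0.28² + 0.05² + 0.36² + 0.31² = 0.0784 + 0.0025 + 0.1296 + 0.0961 = 0.3066
Σp_2ᵢ² = 0.83² + 0.06² + 0.08² + 0.03² = 0.6889 + 0.0036 + 0.0064 + 0.0009 = 0.6998
O = 0.2735 / √(0.3066 × 0.6998) = 0.2735 / 0.463205 = 0.59045

0.590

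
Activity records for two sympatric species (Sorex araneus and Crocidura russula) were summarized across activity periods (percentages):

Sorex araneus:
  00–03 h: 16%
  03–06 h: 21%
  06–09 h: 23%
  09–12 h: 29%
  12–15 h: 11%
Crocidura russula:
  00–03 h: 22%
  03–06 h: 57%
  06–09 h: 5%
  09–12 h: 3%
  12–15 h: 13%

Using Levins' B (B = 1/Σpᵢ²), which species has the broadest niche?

Convert percentages to proportions (divide by 100).
Σp_aranᵢ² = 0.16² + 0.21² + 0.23² + 0.29² + 0.11² = 0.0256 + 0.0441 + 0.0529 + 0.0841 + 0.0121 = 0.2188
B_aran = 1 / 0.2188 = 4.5704
Σp_russᵢ² = 0.22² + 0.57² + 0.05² + 0.03² + 0.13² = 0.0484 + 0.3249 + 0.0025 + 0.0009 + 0.0169 = 0.3936
B_russ = 1 / 0.3936 = 2.5407
Highest B → broadest niche (most generalist): Sorex araneus (B = 4.57).

Sorex araneus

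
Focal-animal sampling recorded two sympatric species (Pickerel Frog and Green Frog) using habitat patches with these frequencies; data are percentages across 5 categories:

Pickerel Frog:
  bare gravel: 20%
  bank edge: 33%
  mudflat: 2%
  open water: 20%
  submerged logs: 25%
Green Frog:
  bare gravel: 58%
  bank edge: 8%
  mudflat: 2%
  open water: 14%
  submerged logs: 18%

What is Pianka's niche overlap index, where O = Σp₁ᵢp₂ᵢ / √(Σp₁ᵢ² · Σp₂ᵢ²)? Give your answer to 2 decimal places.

Convert percentages to proportions (divide by 100).
Σ p₁ᵢp₂ᵢ = 0.1160 + 0.0264 + 0.0004 + 0.0280 + 0.0450 = 0.2158
Σp_1ᵢ² = 0.20² + 0.33² + 0.02² + 0.20² + 0.25² = 0.0400 + 0.1089 + 0.0004 + 0.0400 + 0.0625 = 0.2518
Σp_2ᵢ² = 0.58² + 0.08² + 0.02² + 0.14² + 0.18² = 0.3364 + 0.0064 + 0.0004 + 0.0196 + 0.0324 = 0.3952
O = 0.2158 / √(0.2518 × 0.3952) = 0.2158 / 0.31545 = 0.6841

0.68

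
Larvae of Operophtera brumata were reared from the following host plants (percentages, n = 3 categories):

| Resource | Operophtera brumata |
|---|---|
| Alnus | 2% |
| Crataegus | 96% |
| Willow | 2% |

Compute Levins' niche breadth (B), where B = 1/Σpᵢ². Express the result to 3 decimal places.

Convert percentages to proportions (divide by 100).
Σpᵢ² = 0.02² + 0.96² + 0.02² = 0.0004 + 0.9216 + 0.0004 = 0.9224
B = 1 / 0.9224 = 1.08413

1.084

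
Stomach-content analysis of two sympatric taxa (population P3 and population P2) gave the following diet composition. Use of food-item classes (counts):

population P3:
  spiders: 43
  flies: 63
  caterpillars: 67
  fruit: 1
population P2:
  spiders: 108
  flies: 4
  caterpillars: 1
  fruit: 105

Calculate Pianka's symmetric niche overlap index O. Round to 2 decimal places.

Proportions for population P3 (n=174): 43/174=0.2471, 63/174=0.3621, 67/174=0.3851, 1/174=0.0057
Proportions for population P2 (n=218): 108/218=0.4954, 4/218=0.0183, 1/218=0.0046, 105/218=0.4817
Σ p₁ᵢp₂ᵢ = 0.122413 + 0.006626 + 0.001771 + 0.002746 = 0.133556
Σp_1ᵢ² = 0.2471² + 0.3621² + 0.3851² + 0.0057² = 0.061058 + 0.131116 + 0.148302 + 0.000032 = 0.340508
Σp_2ᵢ² = 0.4954² + 0.0183² + 0.0046² + 0.4817² = 0.245421 + 0.000335 + 0.000021 + 0.232035 = 0.477812
O = 0.133556 / √(0.340508 × 0.477812) = 0.133556 / 0.4033594 = 0.3311

0.33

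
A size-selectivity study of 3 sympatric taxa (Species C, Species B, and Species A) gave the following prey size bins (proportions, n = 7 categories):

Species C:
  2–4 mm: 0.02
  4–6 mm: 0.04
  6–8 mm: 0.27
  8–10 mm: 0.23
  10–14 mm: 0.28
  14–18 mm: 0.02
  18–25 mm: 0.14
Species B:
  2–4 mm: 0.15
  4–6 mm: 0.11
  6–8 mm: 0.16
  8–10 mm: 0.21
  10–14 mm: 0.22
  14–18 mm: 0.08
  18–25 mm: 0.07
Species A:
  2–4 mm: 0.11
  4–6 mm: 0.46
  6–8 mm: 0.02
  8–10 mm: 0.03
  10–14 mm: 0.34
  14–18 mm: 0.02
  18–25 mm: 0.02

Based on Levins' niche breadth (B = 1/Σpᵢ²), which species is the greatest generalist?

Species B

Σp_Cᵢ² = 0.02² + 0.04² + 0.27² + 0.23² + 0.28² + 0.02² + 0.14² = 0.0004 + 0.0016 + 0.0729 + 0.0529 + 0.0784 + 0.0004 + 0.0196 = 0.2262
B_C = 1 / 0.2262 = 4.4209
Σp_Bᵢ² = 0.15² + 0.11² + 0.16² + 0.21² + 0.22² + 0.08² + 0.07² = 0.0225 + 0.0121 + 0.0256 + 0.0441 + 0.0484 + 0.0064 + 0.0049 = 0.1640
B_B = 1 / 0.1640 = 6.0976
Σp_Aᵢ² = 0.11² + 0.46² + 0.02² + 0.03² + 0.34² + 0.02² + 0.02² = 0.0121 + 0.2116 + 0.0004 + 0.0009 + 0.1156 + 0.0004 + 0.0004 = 0.3414
B_A = 1 / 0.3414 = 2.9291
Highest B → broadest niche (most generalist): Species B (B = 6.10).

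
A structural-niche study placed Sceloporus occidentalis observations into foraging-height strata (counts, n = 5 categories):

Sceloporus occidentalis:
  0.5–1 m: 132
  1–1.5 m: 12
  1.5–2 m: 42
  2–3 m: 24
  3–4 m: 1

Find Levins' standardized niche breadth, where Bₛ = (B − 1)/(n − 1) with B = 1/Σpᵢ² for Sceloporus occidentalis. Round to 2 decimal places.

0.31

Proportions for Sceloporus occidentalis (n=211): 132/211=0.6256, 12/211=0.0569, 42/211=0.1991, 24/211=0.1137, 1/211=0.0047
Σpᵢ² = 0.6256² + 0.0569² + 0.1991² + 0.1137² + 0.0047² = 0.391375 + 0.003238 + 0.039641 + 0.012928 + 0.000022 = 0.447204
B = 1 / 0.447204 = 2.2361
Bₛ = (B − 1)/(n − 1) = (2.2361 − 1)/(5 − 1) = 1.2361/4 = 0.3090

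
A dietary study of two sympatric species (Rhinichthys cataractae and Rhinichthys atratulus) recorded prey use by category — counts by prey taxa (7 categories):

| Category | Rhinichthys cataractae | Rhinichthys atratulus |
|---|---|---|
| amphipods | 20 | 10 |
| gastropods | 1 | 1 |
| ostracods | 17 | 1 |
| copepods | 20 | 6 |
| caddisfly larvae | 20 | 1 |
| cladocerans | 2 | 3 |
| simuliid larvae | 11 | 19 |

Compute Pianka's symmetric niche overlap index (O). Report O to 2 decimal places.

0.63

Proportions for Rhinichthys cataractae (n=91): 20/91=0.2198, 1/91=0.0110, 17/91=0.1868, 20/91=0.2198, 20/91=0.2198, 2/91=0.0220, 11/91=0.1209
Proportions for Rhinichthys atratulus (n=41): 10/41=0.2439, 1/41=0.0244, 1/41=0.0244, 6/41=0.1463, 1/41=0.0244, 3/41=0.0732, 19/41=0.4634
Σ p₁ᵢp₂ᵢ = 0.053609 + 0.000268 + 0.004558 + 0.032157 + 0.005363 + 0.001610 + 0.056025 = 0.153590
Σp_1ᵢ² = 0.2198² + 0.0110² + 0.1868² + 0.2198² + 0.2198² + 0.0220² + 0.1209² = 0.048312 + 0.000121 + 0.034894 + 0.048312 + 0.048312 + 0.000484 + 0.014617 = 0.195052
Σp_2ᵢ² = 0.2439² + 0.0244² + 0.0244² + 0.1463² + 0.0244² + 0.0732² + 0.4634² = 0.059487 + 0.000595 + 0.000595 + 0.021404 + 0.000595 + 0.005358 + 0.214740 = 0.302774
O = 0.153590 / √(0.195052 × 0.302774) = 0.153590 / 0.2430158 = 0.6320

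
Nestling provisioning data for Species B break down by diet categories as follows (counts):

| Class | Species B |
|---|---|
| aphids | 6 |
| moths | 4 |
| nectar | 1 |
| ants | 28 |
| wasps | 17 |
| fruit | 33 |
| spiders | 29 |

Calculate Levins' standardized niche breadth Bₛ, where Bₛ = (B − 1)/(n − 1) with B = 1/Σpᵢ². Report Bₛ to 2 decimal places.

Proportions for Species B (n=118): 6/118=0.0508, 4/118=0.0339, 1/118=0.0085, 28/118=0.2373, 17/118=0.1441, 33/118=0.2797, 29/118=0.2458
Σpᵢ² = 0.0508² + 0.0339² + 0.0085² + 0.2373² + 0.1441² + 0.2797² + 0.2458² = 0.002581 + 0.001149 + 0.000072 + 0.056311 + 0.020765 + 0.078232 + 0.060418 = 0.219528
B = 1 / 0.219528 = 4.5552
Bₛ = (B − 1)/(n − 1) = (4.5552 − 1)/(7 − 1) = 3.5552/6 = 0.5925

0.59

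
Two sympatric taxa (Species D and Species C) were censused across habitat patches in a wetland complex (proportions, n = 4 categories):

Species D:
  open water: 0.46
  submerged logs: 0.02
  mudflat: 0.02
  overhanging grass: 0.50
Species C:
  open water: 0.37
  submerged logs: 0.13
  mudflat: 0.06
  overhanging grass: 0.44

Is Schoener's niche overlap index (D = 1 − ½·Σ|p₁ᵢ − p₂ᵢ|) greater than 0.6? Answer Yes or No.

Yes

Σ|p₁ᵢ − p₂ᵢ| = 0.09 + 0.11 + 0.04 + 0.06 = 0.30
D = 1 − ½ × 0.30 = 1 − 0.150 = 0.8500
D = 0.8500 > 0.6 → Yes.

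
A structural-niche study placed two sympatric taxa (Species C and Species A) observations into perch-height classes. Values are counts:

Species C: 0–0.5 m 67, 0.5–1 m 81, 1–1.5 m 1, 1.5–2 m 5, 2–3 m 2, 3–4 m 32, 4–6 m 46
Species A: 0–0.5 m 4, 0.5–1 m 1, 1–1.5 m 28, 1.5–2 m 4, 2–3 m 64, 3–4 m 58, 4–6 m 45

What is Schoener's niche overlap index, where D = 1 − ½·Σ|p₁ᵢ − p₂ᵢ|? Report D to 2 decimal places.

Proportions for Species C (n=234): 67/234=0.2863, 81/234=0.3462, 1/234=0.0043, 5/234=0.0214, 2/234=0.0085, 32/234=0.1368, 46/234=0.1966
Proportions for Species A (n=204): 4/204=0.0196, 1/204=0.0049, 28/204=0.1373, 4/204=0.0196, 64/204=0.3137, 58/204=0.2843, 45/204=0.2206
Σ|p₁ᵢ − p₂ᵢ| = 0.2667 + 0.3413 + 0.1330 + 0.0018 + 0.3052 + 0.1475 + 0.0240 = 1.2195
D = 1 − ½ × 1.2195 = 1 − 0.60975 = 0.39025

0.39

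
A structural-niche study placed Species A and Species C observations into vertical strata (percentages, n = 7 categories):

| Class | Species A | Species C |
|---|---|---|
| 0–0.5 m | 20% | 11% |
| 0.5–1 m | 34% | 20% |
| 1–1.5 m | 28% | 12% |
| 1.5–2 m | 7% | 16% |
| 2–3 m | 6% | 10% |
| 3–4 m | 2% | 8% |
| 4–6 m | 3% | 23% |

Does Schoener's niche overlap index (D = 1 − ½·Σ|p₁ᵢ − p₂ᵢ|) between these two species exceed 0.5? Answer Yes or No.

Yes

Convert percentages to proportions (divide by 100).
Σ|p₁ᵢ − p₂ᵢ| = 0.09 + 0.14 + 0.16 + 0.09 + 0.04 + 0.06 + 0.20 = 0.78
D = 1 − ½ × 0.78 = 1 − 0.390 = 0.6100
D = 0.6100 > 0.5 → Yes.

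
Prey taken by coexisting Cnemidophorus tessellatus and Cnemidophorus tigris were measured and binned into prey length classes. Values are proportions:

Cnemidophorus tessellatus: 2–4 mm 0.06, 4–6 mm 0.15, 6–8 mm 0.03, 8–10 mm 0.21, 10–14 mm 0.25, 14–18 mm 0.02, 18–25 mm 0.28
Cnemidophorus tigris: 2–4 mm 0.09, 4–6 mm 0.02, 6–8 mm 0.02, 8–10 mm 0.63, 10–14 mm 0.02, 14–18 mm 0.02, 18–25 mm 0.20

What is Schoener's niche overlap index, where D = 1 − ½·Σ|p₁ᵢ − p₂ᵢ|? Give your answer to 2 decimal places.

Σ|p₁ᵢ − p₂ᵢ| = 0.03 + 0.13 + 0.01 + 0.42 + 0.23 + 0.00 + 0.08 = 0.90
D = 1 − ½ × 0.90 = 1 − 0.450 = 0.5500

0.55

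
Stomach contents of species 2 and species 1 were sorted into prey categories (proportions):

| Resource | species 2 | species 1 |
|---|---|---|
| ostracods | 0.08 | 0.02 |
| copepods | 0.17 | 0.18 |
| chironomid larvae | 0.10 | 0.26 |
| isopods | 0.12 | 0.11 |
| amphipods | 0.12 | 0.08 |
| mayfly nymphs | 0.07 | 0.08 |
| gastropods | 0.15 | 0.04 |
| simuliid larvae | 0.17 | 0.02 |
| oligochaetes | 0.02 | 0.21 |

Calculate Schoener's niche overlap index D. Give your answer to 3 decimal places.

0.630

Σ|p₁ᵢ − p₂ᵢ| = 0.06 + 0.01 + 0.16 + 0.01 + 0.04 + 0.01 + 0.11 + 0.15 + 0.19 = 0.74
D = 1 − ½ × 0.74 = 1 − 0.370 = 0.63000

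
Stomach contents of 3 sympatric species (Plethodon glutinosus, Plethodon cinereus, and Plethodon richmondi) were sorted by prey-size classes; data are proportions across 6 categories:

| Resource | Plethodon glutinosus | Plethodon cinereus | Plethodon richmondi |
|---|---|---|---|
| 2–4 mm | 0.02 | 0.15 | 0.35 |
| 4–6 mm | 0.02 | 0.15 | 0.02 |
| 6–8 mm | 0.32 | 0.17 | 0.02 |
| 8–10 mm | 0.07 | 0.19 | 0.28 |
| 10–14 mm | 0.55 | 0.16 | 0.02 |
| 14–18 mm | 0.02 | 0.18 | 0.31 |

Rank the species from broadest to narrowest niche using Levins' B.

Plethodon cinereus > Plethodon richmondi > Plethodon glutinosus

Σp_glutᵢ² = 0.02² + 0.02² + 0.32² + 0.07² + 0.55² + 0.02² = 0.0004 + 0.0004 + 0.1024 + 0.0049 + 0.3025 + 0.0004 = 0.4110
B_glut = 1 / 0.4110 = 2.4331
Σp_cineᵢ² = 0.15² + 0.15² + 0.17² + 0.19² + 0.16² + 0.18² = 0.0225 + 0.0225 + 0.0289 + 0.0361 + 0.0256 + 0.0324 = 0.1680
B_cine = 1 / 0.1680 = 5.9524
Σp_richᵢ² = 0.35² + 0.02² + 0.02² + 0.28² + 0.02² + 0.31² = 0.1225 + 0.0004 + 0.0004 + 0.0784 + 0.0004 + 0.0961 = 0.2982
B_rich = 1 / 0.2982 = 3.3535
Ranking by B (broadest → narrowest): Plethodon cinereus (5.95) > Plethodon richmondi (3.35) > Plethodon glutinosus (2.43)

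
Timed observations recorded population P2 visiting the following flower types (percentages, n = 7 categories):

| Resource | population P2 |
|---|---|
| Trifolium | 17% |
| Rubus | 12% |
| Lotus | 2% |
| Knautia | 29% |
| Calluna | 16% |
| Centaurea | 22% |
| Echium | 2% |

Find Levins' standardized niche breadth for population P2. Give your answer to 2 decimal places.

Convert percentages to proportions (divide by 100).
Σpᵢ² = 0.17² + 0.12² + 0.02² + 0.29² + 0.16² + 0.22² + 0.02² = 0.0289 + 0.0144 + 0.0004 + 0.0841 + 0.0256 + 0.0484 + 0.0004 = 0.2022
B = 1 / 0.2022 = 4.9456
Bₛ = (B − 1)/(n − 1) = (4.9456 − 1)/(7 − 1) = 3.9456/6 = 0.6576

0.66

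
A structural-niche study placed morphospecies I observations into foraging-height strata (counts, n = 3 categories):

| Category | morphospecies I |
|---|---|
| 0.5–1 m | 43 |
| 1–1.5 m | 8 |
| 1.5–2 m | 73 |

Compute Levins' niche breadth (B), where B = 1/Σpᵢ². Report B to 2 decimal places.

2.12

Proportions for morphospecies I (n=124): 43/124=0.3468, 8/124=0.0645, 73/124=0.5887
Σpᵢ² = 0.3468² + 0.0645² + 0.5887² = 0.120270 + 0.004160 + 0.346568 = 0.470998
B = 1 / 0.470998 = 2.1232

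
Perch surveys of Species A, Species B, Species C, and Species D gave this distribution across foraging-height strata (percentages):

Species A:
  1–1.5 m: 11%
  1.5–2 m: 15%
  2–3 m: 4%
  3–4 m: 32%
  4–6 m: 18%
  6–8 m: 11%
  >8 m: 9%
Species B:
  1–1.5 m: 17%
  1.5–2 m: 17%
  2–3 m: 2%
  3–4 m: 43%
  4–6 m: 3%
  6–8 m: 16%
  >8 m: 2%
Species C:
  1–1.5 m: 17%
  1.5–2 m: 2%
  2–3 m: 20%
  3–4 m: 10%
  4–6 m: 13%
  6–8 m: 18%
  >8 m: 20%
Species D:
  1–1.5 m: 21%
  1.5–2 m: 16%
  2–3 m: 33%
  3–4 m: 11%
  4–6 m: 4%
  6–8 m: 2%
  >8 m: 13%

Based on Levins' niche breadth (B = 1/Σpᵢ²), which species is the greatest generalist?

Convert percentages to proportions (divide by 100).
Σp_Aᵢ² = 0.11² + 0.15² + 0.04² + 0.32² + 0.18² + 0.11² + 0.09² = 0.0121 + 0.0225 + 0.0016 + 0.1024 + 0.0324 + 0.0121 + 0.0081 = 0.1912
B_A = 1 / 0.1912 = 5.2301
Σp_Bᵢ² = 0.17² + 0.17² + 0.02² + 0.43² + 0.03² + 0.16² + 0.02² = 0.0289 + 0.0289 + 0.0004 + 0.1849 + 0.0009 + 0.0256 + 0.0004 = 0.2700
B_B = 1 / 0.2700 = 3.7037
Σp_Cᵢ² = 0.17² + 0.02² + 0.20² + 0.10² + 0.13² + 0.18² + 0.20² = 0.0289 + 0.0004 + 0.0400 + 0.0100 + 0.0169 + 0.0324 + 0.0400 = 0.1686
B_C = 1 / 0.1686 = 5.9312
Σp_Dᵢ² = 0.21² + 0.16² + 0.33² + 0.11² + 0.04² + 0.02² + 0.13² = 0.0441 + 0.0256 + 0.1089 + 0.0121 + 0.0016 + 0.0004 + 0.0169 = 0.2096
B_D = 1 / 0.2096 = 4.7710
Highest B → broadest niche (most generalist): Species C (B = 5.93).

Species C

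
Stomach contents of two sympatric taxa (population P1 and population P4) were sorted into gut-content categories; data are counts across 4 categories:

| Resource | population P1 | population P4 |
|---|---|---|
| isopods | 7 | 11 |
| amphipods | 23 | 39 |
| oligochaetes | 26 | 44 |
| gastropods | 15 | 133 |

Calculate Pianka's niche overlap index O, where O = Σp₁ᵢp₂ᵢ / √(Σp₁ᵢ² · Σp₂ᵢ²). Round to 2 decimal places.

Proportions for population P1 (n=71): 7/71=0.0986, 23/71=0.3239, 26/71=0.3662, 15/71=0.2113
Proportions for population P4 (n=227): 11/227=0.0485, 39/227=0.1718, 44/227=0.1938, 133/227=0.5859
Σ p₁ᵢp₂ᵢ = 0.004782 + 0.055646 + 0.070970 + 0.123801 = 0.255199
Σp_1ᵢ² = 0.0986² + 0.3239² + 0.3662² + 0.2113² = 0.009722 + 0.104911 + 0.134102 + 0.044648 = 0.293383
Σp_2ᵢ² = 0.0485² + 0.1718² + 0.1938² + 0.5859² = 0.002352 + 0.029515 + 0.037558 + 0.343279 = 0.412704
O = 0.255199 / √(0.293383 × 0.412704) = 0.255199 / 0.3479660 = 0.7334

0.73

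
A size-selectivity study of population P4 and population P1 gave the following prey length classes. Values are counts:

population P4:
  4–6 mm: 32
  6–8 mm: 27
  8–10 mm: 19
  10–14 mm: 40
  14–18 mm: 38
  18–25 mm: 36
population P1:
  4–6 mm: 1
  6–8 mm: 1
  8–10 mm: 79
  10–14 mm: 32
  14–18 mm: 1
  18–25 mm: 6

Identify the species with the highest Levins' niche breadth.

population P4

Proportions for population P4 (n=192): 32/192=0.1667, 27/192=0.1406, 19/192=0.0990, 40/192=0.2083, 38/192=0.1979, 36/192=0.1875
Proportions for population P1 (n=120): 1/120=0.0083, 1/120=0.0083, 79/120=0.6583, 32/120=0.2667, 1/120=0.0083, 6/120=0.0500
Σp_P4ᵢ² = 0.1667² + 0.1406² + 0.0990² + 0.2083² + 0.1979² + 0.1875² = 0.027789 + 0.019768 + 0.009801 + 0.043389 + 0.039164 + 0.035156 = 0.175067
B_P4 = 1 / 0.175067 = 5.7121
Σp_P1ᵢ² = 0.0083² + 0.0083² + 0.6583² + 0.2667² + 0.0083² + 0.0500² = 0.000069 + 0.000069 + 0.433359 + 0.071129 + 0.000069 + 0.002500 = 0.507195
B_P1 = 1 / 0.507195 = 1.9716
Highest B → broadest niche (most generalist): population P4 (B = 5.71).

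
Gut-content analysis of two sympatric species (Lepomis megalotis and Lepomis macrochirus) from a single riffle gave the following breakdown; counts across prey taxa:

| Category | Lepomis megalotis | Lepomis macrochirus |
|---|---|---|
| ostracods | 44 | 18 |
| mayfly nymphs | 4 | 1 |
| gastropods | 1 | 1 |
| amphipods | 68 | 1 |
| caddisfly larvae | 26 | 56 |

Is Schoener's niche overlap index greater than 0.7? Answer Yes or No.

No

Proportions for Lepomis megalotis (n=143): 44/143=0.3077, 4/143=0.0280, 1/143=0.0070, 68/143=0.4755, 26/143=0.1818
Proportions for Lepomis macrochirus (n=77): 18/77=0.2338, 1/77=0.0130, 1/77=0.0130, 1/77=0.0130, 56/77=0.7273
Σ|p₁ᵢ − p₂ᵢ| = 0.0739 + 0.0150 + 0.0060 + 0.4625 + 0.5455 = 1.1029
D = 1 − ½ × 1.1029 = 1 − 0.55145 = 0.44855
D = 0.44855 < 0.7 → No.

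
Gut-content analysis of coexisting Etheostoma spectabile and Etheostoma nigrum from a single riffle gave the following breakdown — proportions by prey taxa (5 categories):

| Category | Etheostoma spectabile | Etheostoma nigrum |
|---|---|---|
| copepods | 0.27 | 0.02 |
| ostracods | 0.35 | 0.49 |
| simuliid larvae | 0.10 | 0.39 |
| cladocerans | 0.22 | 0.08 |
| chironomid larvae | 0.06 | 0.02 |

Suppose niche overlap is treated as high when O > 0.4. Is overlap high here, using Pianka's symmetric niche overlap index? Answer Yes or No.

Yes

Σ p₁ᵢp₂ᵢ = 0.0054 + 0.1715 + 0.0390 + 0.0176 + 0.0012 = 0.2347
Σp_1ᵢ² = 0.27² + 0.35² + 0.10² + 0.22² + 0.06² = 0.0729 + 0.1225 + 0.0100 + 0.0484 + 0.0036 = 0.2574
Σp_2ᵢ² = 0.02² + 0.49² + 0.39² + 0.08² + 0.02² = 0.0004 + 0.2401 + 0.1521 + 0.0064 + 0.0004 = 0.3994
O = 0.2347 / √(0.2574 × 0.3994) = 0.2347 / 0.32063 = 0.7320
O = 0.7320 > 0.4 → Yes.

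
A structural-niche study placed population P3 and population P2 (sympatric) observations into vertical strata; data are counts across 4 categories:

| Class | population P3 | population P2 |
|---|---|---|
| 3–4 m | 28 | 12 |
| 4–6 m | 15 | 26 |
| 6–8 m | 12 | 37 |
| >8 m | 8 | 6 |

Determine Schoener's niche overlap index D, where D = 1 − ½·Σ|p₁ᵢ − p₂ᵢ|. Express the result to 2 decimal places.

0.65

Proportions for population P3 (n=63): 28/63=0.4444, 15/63=0.2381, 12/63=0.1905, 8/63=0.1270
Proportions for population P2 (n=81): 12/81=0.1481, 26/81=0.3210, 37/81=0.4568, 6/81=0.0741
Σ|p₁ᵢ − p₂ᵢ| = 0.2963 + 0.0829 + 0.2663 + 0.0529 = 0.6984
D = 1 − ½ × 0.6984 = 1 − 0.34920 = 0.65080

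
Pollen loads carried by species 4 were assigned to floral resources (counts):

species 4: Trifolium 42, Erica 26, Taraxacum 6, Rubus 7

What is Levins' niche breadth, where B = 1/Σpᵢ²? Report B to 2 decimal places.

2.60

Proportions for species 4 (n=81): 42/81=0.5185, 26/81=0.3210, 6/81=0.0741, 7/81=0.0864
Σpᵢ² = 0.5185² + 0.3210² + 0.0741² + 0.0864² = 0.268842 + 0.103041 + 0.005491 + 0.007465 = 0.384839
B = 1 / 0.384839 = 2.5985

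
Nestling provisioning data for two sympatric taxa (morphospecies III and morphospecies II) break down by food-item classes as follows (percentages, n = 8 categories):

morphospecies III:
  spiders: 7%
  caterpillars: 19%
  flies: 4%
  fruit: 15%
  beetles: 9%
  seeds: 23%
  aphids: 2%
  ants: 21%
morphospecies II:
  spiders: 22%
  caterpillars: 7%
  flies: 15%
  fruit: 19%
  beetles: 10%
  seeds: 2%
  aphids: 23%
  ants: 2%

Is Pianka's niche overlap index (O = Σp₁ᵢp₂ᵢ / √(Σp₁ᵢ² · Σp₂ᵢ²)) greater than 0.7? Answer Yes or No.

Convert percentages to proportions (divide by 100).
Σ p₁ᵢp₂ᵢ = 0.0154 + 0.0133 + 0.0060 + 0.0285 + 0.0090 + 0.0046 + 0.0046 + 0.0042 = 0.0856
Σp_1ᵢ² = 0.07² + 0.19² + 0.04² + 0.15² + 0.09² + 0.23² + 0.02² + 0.21² = 0.0049 + 0.0361 + 0.0016 + 0.0225 + 0.0081 + 0.0529 + 0.0004 + 0.0441 = 0.1706
Σp_2ᵢ² = 0.22² + 0.07² + 0.15² + 0.19² + 0.10² + 0.02² + 0.23² + 0.02² = 0.0484 + 0.0049 + 0.0225 + 0.0361 + 0.0100 + 0.0004 + 0.0529 + 0.0004 = 0.1756
O = 0.0856 / √(0.1706 × 0.1756) = 0.0856 / 0.17308 = 0.4946
O = 0.4946 < 0.7 → No.

No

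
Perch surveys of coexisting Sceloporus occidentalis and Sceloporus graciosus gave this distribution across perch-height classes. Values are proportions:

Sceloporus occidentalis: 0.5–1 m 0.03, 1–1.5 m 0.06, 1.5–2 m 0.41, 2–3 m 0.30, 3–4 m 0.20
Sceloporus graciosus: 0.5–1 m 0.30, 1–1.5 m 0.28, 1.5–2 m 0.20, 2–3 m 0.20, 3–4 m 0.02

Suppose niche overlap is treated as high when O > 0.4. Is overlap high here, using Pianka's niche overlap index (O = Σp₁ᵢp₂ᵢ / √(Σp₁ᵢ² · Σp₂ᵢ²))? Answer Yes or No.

Yes

Σ p₁ᵢp₂ᵢ = 0.0090 + 0.0168 + 0.0820 + 0.0600 + 0.0040 = 0.1718
Σp_1ᵢ² = 0.03² + 0.06² + 0.41² + 0.30² + 0.20² = 0.0009 + 0.0036 + 0.1681 + 0.0900 + 0.0400 = 0.3026
Σp_2ᵢ² = 0.30² + 0.28² + 0.20² + 0.20² + 0.02² = 0.0900 + 0.0784 + 0.0400 + 0.0400 + 0.0004 = 0.2488
O = 0.1718 / √(0.3026 × 0.2488) = 0.1718 / 0.27438 = 0.6261
O = 0.6261 > 0.4 → Yes.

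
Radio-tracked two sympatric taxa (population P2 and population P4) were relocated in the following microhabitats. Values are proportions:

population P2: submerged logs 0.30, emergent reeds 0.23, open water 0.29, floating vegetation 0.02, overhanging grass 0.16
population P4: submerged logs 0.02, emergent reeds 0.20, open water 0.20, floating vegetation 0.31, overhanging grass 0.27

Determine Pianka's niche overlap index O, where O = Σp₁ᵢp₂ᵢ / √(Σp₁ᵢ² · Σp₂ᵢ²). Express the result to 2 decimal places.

0.63

Σ p₁ᵢp₂ᵢ = 0.0060 + 0.0460 + 0.0580 + 0.0062 + 0.0432 = 0.1594
Σp_1ᵢ² = 0.30² + 0.23² + 0.29² + 0.02² + 0.16² = 0.0900 + 0.0529 + 0.0841 + 0.0004 + 0.0256 = 0.2530
Σp_2ᵢ² = 0.02² + 0.20² + 0.20² + 0.31² + 0.27² = 0.0004 + 0.0400 + 0.0400 + 0.0961 + 0.0729 = 0.2494
O = 0.1594 / √(0.2530 × 0.2494) = 0.1594 / 0.25119 = 0.6346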